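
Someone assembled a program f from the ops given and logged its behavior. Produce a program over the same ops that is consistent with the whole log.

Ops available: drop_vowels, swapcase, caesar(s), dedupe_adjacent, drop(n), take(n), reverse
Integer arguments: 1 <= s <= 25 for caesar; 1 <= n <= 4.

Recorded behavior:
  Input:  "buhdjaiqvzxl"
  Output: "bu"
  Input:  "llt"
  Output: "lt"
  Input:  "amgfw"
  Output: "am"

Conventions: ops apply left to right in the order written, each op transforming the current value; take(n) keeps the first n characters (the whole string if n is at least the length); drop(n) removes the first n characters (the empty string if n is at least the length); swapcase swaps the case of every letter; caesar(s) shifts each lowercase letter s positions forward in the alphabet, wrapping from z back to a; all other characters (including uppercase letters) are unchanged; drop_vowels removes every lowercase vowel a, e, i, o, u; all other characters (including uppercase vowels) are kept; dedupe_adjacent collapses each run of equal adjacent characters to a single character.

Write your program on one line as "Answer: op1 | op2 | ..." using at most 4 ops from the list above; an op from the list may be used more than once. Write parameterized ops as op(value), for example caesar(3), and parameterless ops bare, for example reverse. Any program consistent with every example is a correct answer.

take(3) | dedupe_adjacent | take(2)

Check, running the answer program on each example:
  "buhdjaiqvzxl" -> "buh" -> "buh" -> "bu"
  "llt" -> "llt" -> "lt" -> "lt"
  "amgfw" -> "amg" -> "amg" -> "am"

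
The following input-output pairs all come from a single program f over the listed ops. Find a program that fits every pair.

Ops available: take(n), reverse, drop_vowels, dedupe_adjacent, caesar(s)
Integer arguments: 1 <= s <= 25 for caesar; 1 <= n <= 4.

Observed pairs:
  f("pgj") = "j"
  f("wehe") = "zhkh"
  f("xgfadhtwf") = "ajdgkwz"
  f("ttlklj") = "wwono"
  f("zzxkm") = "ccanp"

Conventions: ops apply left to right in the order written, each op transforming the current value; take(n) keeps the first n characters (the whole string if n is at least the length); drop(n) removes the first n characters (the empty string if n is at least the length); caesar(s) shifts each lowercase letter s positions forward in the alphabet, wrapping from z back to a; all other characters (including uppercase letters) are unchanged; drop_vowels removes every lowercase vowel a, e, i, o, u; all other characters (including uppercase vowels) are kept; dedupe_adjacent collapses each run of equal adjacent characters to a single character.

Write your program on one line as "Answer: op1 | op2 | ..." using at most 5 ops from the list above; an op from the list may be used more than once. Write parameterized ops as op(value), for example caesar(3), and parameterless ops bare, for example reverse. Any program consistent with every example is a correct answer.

caesar(25) | drop_vowels | caesar(18) | caesar(12)

Check, running the answer program on each example:
  "pgj" -> "ofi" -> "f" -> "x" -> "j"
  "wehe" -> "vdgd" -> "vdgd" -> "nvyv" -> "zhkh"
  "xgfadhtwf" -> "wfezcgsve" -> "wfzcgsv" -> "oxruykn" -> "ajdgkwz"
  "ttlklj" -> "sskjki" -> "sskjk" -> "kkcbc" -> "wwono"
  "zzxkm" -> "yywjl" -> "yywjl" -> "qqobd" -> "ccanp"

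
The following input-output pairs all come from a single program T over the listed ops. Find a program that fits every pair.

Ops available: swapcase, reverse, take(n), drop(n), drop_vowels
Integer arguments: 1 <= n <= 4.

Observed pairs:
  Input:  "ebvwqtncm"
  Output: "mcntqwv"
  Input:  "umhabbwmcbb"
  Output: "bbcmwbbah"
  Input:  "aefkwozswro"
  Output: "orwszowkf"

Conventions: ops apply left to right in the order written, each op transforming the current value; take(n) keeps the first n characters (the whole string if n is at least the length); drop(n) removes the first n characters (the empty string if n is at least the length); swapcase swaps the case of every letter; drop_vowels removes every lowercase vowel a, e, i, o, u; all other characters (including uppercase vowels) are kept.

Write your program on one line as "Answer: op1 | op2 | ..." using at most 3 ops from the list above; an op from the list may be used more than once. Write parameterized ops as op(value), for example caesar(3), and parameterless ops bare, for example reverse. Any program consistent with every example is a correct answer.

drop(2) | reverse

Check, running the answer program on each example:
  "ebvwqtncm" -> "vwqtncm" -> "mcntqwv"
  "umhabbwmcbb" -> "habbwmcbb" -> "bbcmwbbah"
  "aefkwozswro" -> "fkwozswro" -> "orwszowkf"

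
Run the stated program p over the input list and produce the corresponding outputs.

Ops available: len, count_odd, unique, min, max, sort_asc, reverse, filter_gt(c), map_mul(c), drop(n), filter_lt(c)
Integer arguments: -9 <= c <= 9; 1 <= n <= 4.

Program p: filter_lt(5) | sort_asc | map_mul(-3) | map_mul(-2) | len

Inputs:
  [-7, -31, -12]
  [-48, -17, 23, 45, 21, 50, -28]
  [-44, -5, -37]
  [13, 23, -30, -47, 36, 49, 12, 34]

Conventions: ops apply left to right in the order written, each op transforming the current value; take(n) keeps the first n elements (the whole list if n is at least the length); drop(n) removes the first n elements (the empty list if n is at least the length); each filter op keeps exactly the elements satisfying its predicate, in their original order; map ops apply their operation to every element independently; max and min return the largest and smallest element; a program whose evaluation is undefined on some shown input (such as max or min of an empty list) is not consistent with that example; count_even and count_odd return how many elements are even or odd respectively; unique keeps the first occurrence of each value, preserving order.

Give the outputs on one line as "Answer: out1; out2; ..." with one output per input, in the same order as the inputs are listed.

3; 3; 3; 2

Execution, op by op:
  [-7, -31, -12] -> [-7, -31, -12] -> [-31, -12, -7] -> [93, 36, 21] -> [-186, -72, -42] -> 3
  [-48, -17, 23, 45, 21, 50, -28] -> [-48, -17, -28] -> [-48, -28, -17] -> [144, 84, 51] -> [-288, -168, -102] -> 3
  [-44, -5, -37] -> [-44, -5, -37] -> [-44, -37, -5] -> [132, 111, 15] -> [-264, -222, -30] -> 3
  [13, 23, -30, -47, 36, 49, 12, 34] -> [-30, -47] -> [-47, -30] -> [141, 90] -> [-282, -180] -> 2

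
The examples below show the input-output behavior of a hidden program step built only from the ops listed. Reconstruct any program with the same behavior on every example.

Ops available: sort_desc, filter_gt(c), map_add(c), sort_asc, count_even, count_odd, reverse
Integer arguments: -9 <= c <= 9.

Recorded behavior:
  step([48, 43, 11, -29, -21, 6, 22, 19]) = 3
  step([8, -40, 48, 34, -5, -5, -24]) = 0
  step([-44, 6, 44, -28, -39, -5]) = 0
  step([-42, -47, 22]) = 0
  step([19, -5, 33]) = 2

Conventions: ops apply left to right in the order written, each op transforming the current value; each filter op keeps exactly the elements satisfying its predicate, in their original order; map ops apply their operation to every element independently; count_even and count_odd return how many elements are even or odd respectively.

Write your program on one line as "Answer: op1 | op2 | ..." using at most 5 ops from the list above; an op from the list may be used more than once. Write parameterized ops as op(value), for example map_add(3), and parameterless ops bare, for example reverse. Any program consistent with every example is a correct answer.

filter_gt(0) | sort_desc | map_add(4) | reverse | count_odd

Check, running the answer program on each example:
  [48, 43, 11, -29, -21, 6, 22, 19] -> [48, 43, 11, 6, 22, 19] -> [48, 43, 22, 19, 11, 6] -> [52, 47, 26, 23, 15, 10] -> [10, 15, 23, 26, 47, 52] -> 3
  [8, -40, 48, 34, -5, -5, -24] -> [8, 48, 34] -> [48, 34, 8] -> [52, 38, 12] -> [12, 38, 52] -> 0
  [-44, 6, 44, -28, -39, -5] -> [6, 44] -> [44, 6] -> [48, 10] -> [10, 48] -> 0
  [-42, -47, 22] -> [22] -> [22] -> [26] -> [26] -> 0
  [19, -5, 33] -> [19, 33] -> [33, 19] -> [37, 23] -> [23, 37] -> 2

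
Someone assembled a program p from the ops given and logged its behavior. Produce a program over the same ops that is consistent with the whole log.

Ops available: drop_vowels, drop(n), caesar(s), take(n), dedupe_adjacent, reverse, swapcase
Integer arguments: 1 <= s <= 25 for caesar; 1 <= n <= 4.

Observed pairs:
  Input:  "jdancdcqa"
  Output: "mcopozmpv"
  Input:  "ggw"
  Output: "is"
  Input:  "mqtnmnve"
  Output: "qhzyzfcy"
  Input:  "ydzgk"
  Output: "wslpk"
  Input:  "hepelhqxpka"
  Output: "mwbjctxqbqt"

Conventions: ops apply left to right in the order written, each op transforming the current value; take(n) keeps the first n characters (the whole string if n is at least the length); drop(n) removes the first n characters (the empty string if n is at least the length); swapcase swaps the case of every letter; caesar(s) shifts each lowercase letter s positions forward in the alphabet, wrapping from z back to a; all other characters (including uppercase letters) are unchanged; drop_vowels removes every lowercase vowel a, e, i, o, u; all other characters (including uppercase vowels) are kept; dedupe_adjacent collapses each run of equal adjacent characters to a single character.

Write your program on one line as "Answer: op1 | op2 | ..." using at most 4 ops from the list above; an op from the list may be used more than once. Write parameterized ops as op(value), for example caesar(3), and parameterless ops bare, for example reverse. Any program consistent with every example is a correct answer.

dedupe_adjacent | caesar(21) | reverse | caesar(17)

Check, running the answer program on each example:
  "jdancdcqa" -> "jdancdcqa" -> "eyvixyxlv" -> "vlxyxivye" -> "mcopozmpv"
  "ggw" -> "gw" -> "br" -> "rb" -> "is"
  "mqtnmnve" -> "mqtnmnve" -> "hloihiqz" -> "zqihiolh" -> "qhzyzfcy"
  "ydzgk" -> "ydzgk" -> "tyubf" -> "fbuyt" -> "wslpk"
  "hepelhqxpka" -> "hepelhqxpka" -> "czkzgclskfv" -> "vfkslcgzkzc" -> "mwbjctxqbqt"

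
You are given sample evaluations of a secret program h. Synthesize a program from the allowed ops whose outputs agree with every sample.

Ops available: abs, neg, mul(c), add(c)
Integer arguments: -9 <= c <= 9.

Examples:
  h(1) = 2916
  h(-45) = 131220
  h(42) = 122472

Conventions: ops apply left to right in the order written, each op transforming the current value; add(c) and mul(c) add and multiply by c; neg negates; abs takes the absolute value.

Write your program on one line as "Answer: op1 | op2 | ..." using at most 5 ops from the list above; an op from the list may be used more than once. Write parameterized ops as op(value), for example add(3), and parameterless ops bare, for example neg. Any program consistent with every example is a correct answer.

mul(6) | mul(-9) | mul(6) | mul(9) | abs

Check, running the answer program on each example:
  1 -> 6 -> -54 -> -324 -> -2916 -> 2916
  -45 -> -270 -> 2430 -> 14580 -> 131220 -> 131220
  42 -> 252 -> -2268 -> -13608 -> -122472 -> 122472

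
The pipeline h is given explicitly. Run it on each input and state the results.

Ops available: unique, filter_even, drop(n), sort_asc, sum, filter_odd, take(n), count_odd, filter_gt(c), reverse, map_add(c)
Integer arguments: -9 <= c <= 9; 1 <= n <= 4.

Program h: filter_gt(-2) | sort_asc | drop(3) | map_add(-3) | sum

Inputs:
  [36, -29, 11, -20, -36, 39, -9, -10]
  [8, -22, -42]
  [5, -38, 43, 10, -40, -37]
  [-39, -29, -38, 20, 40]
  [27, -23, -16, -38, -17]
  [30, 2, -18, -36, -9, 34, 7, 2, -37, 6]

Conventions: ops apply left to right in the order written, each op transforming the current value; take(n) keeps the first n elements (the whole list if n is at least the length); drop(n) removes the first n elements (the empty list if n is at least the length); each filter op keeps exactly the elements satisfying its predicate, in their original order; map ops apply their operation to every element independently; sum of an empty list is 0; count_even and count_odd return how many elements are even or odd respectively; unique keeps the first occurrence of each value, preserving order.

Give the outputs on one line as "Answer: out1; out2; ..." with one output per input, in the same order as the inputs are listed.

0; 0; 0; 0; 0; 62

Execution, op by op:
  [36, -29, 11, -20, -36, 39, -9, -10] -> [36, 11, 39] -> [11, 36, 39] -> [] -> [] -> 0
  [8, -22, -42] -> [8] -> [8] -> [] -> [] -> 0
  [5, -38, 43, 10, -40, -37] -> [5, 43, 10] -> [5, 10, 43] -> [] -> [] -> 0
  [-39, -29, -38, 20, 40] -> [20, 40] -> [20, 40] -> [] -> [] -> 0
  [27, -23, -16, -38, -17] -> [27] -> [27] -> [] -> [] -> 0
  [30, 2, -18, -36, -9, 34, 7, 2, -37, 6] -> [30, 2, 34, 7, 2, 6] -> [2, 2, 6, 7, 30, 34] -> [7, 30, 34] -> [4, 27, 31] -> 62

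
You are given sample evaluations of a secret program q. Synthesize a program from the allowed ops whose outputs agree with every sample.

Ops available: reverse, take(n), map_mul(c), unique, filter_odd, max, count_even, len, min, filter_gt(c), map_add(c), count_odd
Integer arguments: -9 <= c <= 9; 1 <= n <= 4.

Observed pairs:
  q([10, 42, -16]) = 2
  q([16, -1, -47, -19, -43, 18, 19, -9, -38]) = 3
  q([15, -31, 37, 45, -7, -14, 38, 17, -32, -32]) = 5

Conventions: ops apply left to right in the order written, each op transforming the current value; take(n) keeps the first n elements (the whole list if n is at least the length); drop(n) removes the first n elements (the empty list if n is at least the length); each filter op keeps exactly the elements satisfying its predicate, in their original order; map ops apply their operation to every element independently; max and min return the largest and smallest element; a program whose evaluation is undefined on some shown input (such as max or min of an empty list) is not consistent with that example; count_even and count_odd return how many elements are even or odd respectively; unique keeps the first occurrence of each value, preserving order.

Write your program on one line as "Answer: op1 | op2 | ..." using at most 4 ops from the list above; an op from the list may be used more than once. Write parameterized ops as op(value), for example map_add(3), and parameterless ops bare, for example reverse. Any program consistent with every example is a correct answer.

filter_gt(6) | reverse | len

Check, running the answer program on each example:
  [10, 42, -16] -> [10, 42] -> [42, 10] -> 2
  [16, -1, -47, -19, -43, 18, 19, -9, -38] -> [16, 18, 19] -> [19, 18, 16] -> 3
  [15, -31, 37, 45, -7, -14, 38, 17, -32, -32] -> [15, 37, 45, 38, 17] -> [17, 38, 45, 37, 15] -> 5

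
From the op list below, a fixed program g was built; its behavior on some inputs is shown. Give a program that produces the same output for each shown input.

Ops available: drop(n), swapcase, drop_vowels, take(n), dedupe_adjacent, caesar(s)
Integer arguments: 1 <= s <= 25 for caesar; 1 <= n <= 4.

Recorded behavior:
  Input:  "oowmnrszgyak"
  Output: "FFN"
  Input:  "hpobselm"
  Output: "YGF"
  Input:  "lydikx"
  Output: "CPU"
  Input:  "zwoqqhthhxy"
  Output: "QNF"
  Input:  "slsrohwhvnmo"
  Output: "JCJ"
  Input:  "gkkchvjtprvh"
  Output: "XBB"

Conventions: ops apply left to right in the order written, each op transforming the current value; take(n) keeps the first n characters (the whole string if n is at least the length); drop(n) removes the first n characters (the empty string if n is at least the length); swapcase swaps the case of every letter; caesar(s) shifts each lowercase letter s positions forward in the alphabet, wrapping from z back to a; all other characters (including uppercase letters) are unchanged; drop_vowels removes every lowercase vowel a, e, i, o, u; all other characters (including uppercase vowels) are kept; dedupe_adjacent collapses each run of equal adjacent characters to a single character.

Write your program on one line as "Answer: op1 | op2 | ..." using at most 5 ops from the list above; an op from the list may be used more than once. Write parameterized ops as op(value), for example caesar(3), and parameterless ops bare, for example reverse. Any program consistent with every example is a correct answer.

caesar(11) | caesar(6) | swapcase | take(3)

Check, running the answer program on each example:
  "oowmnrszgyak" -> "zzhxycdkrjlv" -> "ffndeijqxprb" -> "FFNDEIJQXPRB" -> "FFN"
  "hpobselm" -> "sazmdpwx" -> "ygfsjvcd" -> "YGFSJVCD" -> "YGF"
  "lydikx" -> "wjotvi" -> "cpuzbo" -> "CPUZBO" -> "CPU"
  "zwoqqhthhxy" -> "khzbbsessij" -> "qnfhhykyyop" -> "QNFHHYKYYOP" -> "QNF"
  "slsrohwhvnmo" -> "dwdczshsgyxz" -> "jcjifynymedf" -> "JCJIFYNYMEDF" -> "JCJ"
  "gkkchvjtprvh" -> "rvvnsgueacgs" -> "xbbtymakgimy" -> "XBBTYMAKGIMY" -> "XBB"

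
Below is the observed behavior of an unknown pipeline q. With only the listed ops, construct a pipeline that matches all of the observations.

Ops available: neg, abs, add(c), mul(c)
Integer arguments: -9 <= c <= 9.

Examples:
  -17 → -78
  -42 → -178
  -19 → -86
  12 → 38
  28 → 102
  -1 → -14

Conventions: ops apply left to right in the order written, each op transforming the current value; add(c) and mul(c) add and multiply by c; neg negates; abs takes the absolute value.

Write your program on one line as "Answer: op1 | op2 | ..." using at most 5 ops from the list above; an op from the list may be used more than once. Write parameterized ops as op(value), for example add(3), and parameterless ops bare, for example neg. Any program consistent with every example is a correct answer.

mul(-4) | neg | add(-7) | add(-3)

Check, running the answer program on each example:
  -17 -> 68 -> -68 -> -75 -> -78
  -42 -> 168 -> -168 -> -175 -> -178
  -19 -> 76 -> -76 -> -83 -> -86
  12 -> -48 -> 48 -> 41 -> 38
  28 -> -112 -> 112 -> 105 -> 102
  -1 -> 4 -> -4 -> -11 -> -14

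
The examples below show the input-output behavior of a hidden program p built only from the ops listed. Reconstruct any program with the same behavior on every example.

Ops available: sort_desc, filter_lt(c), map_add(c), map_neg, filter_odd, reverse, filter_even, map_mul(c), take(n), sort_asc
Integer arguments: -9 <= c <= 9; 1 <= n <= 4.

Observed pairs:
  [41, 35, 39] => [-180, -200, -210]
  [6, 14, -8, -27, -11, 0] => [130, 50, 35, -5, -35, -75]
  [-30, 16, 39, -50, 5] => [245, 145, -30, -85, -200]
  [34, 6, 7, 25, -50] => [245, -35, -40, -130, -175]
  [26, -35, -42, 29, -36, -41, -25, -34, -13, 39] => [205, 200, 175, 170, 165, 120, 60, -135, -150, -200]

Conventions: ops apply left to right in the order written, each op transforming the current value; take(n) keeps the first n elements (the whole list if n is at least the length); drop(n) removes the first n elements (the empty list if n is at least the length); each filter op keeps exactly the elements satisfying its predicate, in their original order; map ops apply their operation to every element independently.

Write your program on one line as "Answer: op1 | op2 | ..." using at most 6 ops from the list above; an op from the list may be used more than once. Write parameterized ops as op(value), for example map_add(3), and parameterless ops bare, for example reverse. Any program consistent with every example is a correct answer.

map_add(9) | sort_asc | map_add(-8) | map_mul(5) | map_neg

Check, running the answer program on each example:
  [41, 35, 39] -> [50, 44, 48] -> [44, 48, 50] -> [36, 40, 42] -> [180, 200, 210] -> [-180, -200, -210]
  [6, 14, -8, -27, -11, 0] -> [15, 23, 1, -18, -2, 9] -> [-18, -2, 1, 9, 15, 23] -> [-26, -10, -7, 1, 7, 15] -> [-130, -50, -35, 5, 35, 75] -> [130, 50, 35, -5, -35, -75]
  [-30, 16, 39, -50, 5] -> [-21, 25, 48, -41, 14] -> [-41, -21, 14, 25, 48] -> [-49, -29, 6, 17, 40] -> [-245, -145, 30, 85, 200] -> [245, 145, -30, -85, -200]
  [34, 6, 7, 25, -50] -> [43, 15, 16, 34, -41] -> [-41, 15, 16, 34, 43] -> [-49, 7, 8, 26, 35] -> [-245, 35, 40, 130, 175] -> [245, -35, -40, -130, -175]
  [26, -35, -42, 29, -36, -41, -25, -34, -13, 39] -> [35, -26, -33, 38, -27, -32, -16, -25, -4, 48] -> [-33, -32, -27, -26, -25, -16, -4, 35, 38, 48] -> [-41, -40, -35, -34, -33, -24, -12, 27, 30, 40] -> [-205, -200, -175, -170, -165, -120, -60, 135, 150, 200] -> [205, 200, 175, 170, 165, 120, 60, -135, -150, -200]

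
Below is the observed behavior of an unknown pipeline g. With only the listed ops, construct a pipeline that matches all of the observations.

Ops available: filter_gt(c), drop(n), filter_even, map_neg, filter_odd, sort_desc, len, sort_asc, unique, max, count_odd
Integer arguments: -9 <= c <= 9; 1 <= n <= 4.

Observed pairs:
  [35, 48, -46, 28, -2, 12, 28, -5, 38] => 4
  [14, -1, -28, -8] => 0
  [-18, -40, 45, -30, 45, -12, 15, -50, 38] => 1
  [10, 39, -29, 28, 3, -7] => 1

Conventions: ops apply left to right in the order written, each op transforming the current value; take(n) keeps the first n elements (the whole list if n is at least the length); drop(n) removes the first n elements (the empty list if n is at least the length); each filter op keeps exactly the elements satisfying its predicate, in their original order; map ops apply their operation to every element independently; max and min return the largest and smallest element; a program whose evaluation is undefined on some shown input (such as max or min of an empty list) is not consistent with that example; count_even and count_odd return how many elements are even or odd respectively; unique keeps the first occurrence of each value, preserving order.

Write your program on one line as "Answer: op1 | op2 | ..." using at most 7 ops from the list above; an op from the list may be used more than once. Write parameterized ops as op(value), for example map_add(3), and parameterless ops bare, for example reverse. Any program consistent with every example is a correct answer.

unique | drop(3) | filter_even | sort_desc | filter_gt(-6) | len

Check, running the answer program on each example:
  [35, 48, -46, 28, -2, 12, 28, -5, 38] -> [35, 48, -46, 28, -2, 12, -5, 38] -> [28, -2, 12, -5, 38] -> [28, -2, 12, 38] -> [38, 28, 12, -2] -> [38, 28, 12, -2] -> 4
  [14, -1, -28, -8] -> [14, -1, -28, -8] -> [-8] -> [-8] -> [-8] -> [] -> 0
  [-18, -40, 45, -30, 45, -12, 15, -50, 38] -> [-18, -40, 45, -30, -12, 15, -50, 38] -> [-30, -12, 15, -50, 38] -> [-30, -12, -50, 38] -> [38, -12, -30, -50] -> [38] -> 1
  [10, 39, -29, 28, 3, -7] -> [10, 39, -29, 28, 3, -7] -> [28, 3, -7] -> [28] -> [28] -> [28] -> 1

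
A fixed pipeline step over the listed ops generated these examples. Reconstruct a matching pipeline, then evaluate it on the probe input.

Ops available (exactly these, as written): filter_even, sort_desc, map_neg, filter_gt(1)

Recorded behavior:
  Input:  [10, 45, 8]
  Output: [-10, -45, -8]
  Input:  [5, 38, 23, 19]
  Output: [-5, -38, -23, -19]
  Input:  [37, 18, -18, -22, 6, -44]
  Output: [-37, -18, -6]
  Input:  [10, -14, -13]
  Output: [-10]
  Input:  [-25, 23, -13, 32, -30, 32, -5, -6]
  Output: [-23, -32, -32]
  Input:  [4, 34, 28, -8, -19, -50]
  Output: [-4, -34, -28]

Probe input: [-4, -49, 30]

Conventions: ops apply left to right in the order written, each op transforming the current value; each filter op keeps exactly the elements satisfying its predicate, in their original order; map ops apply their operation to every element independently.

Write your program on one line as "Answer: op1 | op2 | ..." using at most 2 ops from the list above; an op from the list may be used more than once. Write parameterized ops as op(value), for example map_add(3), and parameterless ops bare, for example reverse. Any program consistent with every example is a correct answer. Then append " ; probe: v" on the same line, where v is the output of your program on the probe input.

filter_gt(1) | map_neg ; probe: [-30]

Check, running the answer program on each example:
  [10, 45, 8] -> [10, 45, 8] -> [-10, -45, -8]
  [5, 38, 23, 19] -> [5, 38, 23, 19] -> [-5, -38, -23, -19]
  [37, 18, -18, -22, 6, -44] -> [37, 18, 6] -> [-37, -18, -6]
  [10, -14, -13] -> [10] -> [-10]
  [-25, 23, -13, 32, -30, 32, -5, -6] -> [23, 32, 32] -> [-23, -32, -32]
  [4, 34, 28, -8, -19, -50] -> [4, 34, 28] -> [-4, -34, -28]
  probe: [-4, -49, 30] -> [30] -> [-30]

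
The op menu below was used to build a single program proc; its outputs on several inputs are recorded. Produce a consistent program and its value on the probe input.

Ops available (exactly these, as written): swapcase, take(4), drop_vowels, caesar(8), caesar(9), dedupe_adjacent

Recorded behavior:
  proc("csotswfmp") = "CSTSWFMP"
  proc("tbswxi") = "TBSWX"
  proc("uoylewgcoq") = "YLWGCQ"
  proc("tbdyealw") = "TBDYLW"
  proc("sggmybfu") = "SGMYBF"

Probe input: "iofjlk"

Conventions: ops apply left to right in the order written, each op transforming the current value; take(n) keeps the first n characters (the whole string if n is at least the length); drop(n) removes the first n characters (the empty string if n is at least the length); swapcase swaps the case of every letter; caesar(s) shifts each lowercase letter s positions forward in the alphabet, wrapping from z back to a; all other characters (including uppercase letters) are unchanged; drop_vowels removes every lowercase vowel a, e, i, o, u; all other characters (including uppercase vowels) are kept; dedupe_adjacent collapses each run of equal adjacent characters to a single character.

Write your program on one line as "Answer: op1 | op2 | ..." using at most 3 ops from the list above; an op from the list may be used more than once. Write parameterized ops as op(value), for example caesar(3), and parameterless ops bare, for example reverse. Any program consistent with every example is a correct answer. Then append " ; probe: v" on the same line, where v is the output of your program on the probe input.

drop_vowels | swapcase | dedupe_adjacent ; probe: "FJLK"

Check, running the answer program on each example:
  "csotswfmp" -> "cstswfmp" -> "CSTSWFMP" -> "CSTSWFMP"
  "tbswxi" -> "tbswx" -> "TBSWX" -> "TBSWX"
  "uoylewgcoq" -> "ylwgcq" -> "YLWGCQ" -> "YLWGCQ"
  "tbdyealw" -> "tbdylw" -> "TBDYLW" -> "TBDYLW"
  "sggmybfu" -> "sggmybf" -> "SGGMYBF" -> "SGMYBF"
  probe: "iofjlk" -> "fjlk" -> "FJLK" -> "FJLK"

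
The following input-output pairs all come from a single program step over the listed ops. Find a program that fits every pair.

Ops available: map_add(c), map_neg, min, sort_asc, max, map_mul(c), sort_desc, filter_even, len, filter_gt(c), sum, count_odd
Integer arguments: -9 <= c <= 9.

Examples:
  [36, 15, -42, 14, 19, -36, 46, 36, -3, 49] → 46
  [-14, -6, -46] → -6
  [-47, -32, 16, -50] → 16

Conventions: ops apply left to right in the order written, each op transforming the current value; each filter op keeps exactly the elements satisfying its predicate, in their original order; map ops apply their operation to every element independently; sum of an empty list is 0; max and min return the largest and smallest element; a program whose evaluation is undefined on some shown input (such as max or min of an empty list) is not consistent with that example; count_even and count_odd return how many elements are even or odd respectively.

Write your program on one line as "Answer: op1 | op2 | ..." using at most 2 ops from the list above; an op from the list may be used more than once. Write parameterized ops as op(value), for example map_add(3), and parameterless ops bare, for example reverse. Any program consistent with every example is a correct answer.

filter_even | max

Check, running the answer program on each example:
  [36, 15, -42, 14, 19, -36, 46, 36, -3, 49] -> [36, -42, 14, -36, 46, 36] -> 46
  [-14, -6, -46] -> [-14, -6, -46] -> -6
  [-47, -32, 16, -50] -> [-32, 16, -50] -> 16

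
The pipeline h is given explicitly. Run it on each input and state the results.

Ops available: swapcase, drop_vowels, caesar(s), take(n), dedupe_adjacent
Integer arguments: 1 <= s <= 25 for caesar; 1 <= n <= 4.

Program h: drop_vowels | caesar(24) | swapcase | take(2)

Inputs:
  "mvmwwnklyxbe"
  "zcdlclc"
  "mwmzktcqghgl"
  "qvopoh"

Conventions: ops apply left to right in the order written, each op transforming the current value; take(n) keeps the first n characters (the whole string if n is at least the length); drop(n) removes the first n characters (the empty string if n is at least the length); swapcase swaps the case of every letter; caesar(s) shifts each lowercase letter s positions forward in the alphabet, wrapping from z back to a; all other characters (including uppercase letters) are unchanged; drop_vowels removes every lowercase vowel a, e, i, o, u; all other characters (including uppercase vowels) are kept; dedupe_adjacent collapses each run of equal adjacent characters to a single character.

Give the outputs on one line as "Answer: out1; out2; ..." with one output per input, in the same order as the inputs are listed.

Execution, op by op:
  "mvmwwnklyxbe" -> "mvmwwnklyxb" -> "ktkuulijwvz" -> "KTKUULIJWVZ" -> "KT"
  "zcdlclc" -> "zcdlclc" -> "xabjaja" -> "XABJAJA" -> "XA"
  "mwmzktcqghgl" -> "mwmzktcqghgl" -> "kukxiraoefej" -> "KUKXIRAOEFEJ" -> "KU"
  "qvopoh" -> "qvph" -> "otnf" -> "OTNF" -> "OT"

"KT"; "XA"; "KU"; "OT"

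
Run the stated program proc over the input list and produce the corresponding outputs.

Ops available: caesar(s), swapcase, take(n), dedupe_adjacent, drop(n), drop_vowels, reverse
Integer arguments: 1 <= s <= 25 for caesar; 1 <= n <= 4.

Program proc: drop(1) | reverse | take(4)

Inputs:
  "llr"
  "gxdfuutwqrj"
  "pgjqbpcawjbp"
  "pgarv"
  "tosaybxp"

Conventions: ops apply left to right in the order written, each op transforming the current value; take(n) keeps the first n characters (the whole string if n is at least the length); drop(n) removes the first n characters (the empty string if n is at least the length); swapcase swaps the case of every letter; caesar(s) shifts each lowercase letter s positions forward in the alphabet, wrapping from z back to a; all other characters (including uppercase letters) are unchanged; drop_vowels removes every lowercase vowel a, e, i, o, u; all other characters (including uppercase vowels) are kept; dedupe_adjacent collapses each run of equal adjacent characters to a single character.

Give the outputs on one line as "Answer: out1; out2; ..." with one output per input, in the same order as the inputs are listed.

Execution, op by op:
  "llr" -> "lr" -> "rl" -> "rl"
  "gxdfuutwqrj" -> "xdfuutwqrj" -> "jrqwtuufdx" -> "jrqw"
  "pgjqbpcawjbp" -> "gjqbpcawjbp" -> "pbjwacpbqjg" -> "pbjw"
  "pgarv" -> "garv" -> "vrag" -> "vrag"
  "tosaybxp" -> "osaybxp" -> "pxbyaso" -> "pxby"

"rl"; "jrqw"; "pbjw"; "vrag"; "pxby"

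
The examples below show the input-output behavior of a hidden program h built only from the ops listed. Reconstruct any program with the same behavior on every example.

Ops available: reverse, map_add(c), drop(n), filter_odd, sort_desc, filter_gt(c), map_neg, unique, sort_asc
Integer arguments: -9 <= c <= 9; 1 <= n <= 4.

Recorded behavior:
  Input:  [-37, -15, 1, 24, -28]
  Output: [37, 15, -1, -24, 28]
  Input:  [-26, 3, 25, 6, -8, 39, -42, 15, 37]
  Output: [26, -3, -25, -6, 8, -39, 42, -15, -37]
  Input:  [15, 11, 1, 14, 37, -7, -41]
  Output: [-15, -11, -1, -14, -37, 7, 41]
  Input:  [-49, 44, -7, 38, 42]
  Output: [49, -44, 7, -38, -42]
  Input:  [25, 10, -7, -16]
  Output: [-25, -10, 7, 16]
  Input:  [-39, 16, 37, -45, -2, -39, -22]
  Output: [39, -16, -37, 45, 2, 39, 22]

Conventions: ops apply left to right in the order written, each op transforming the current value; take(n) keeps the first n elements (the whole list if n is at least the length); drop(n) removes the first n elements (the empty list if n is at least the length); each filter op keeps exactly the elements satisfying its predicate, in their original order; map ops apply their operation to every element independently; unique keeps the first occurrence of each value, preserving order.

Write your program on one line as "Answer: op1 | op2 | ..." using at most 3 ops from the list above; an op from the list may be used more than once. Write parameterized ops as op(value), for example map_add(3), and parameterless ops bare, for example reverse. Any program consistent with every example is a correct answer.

reverse | map_neg | reverse

Check, running the answer program on each example:
  [-37, -15, 1, 24, -28] -> [-28, 24, 1, -15, -37] -> [28, -24, -1, 15, 37] -> [37, 15, -1, -24, 28]
  [-26, 3, 25, 6, -8, 39, -42, 15, 37] -> [37, 15, -42, 39, -8, 6, 25, 3, -26] -> [-37, -15, 42, -39, 8, -6, -25, -3, 26] -> [26, -3, -25, -6, 8, -39, 42, -15, -37]
  [15, 11, 1, 14, 37, -7, -41] -> [-41, -7, 37, 14, 1, 11, 15] -> [41, 7, -37, -14, -1, -11, -15] -> [-15, -11, -1, -14, -37, 7, 41]
  [-49, 44, -7, 38, 42] -> [42, 38, -7, 44, -49] -> [-42, -38, 7, -44, 49] -> [49, -44, 7, -38, -42]
  [25, 10, -7, -16] -> [-16, -7, 10, 25] -> [16, 7, -10, -25] -> [-25, -10, 7, 16]
  [-39, 16, 37, -45, -2, -39, -22] -> [-22, -39, -2, -45, 37, 16, -39] -> [22, 39, 2, 45, -37, -16, 39] -> [39, -16, -37, 45, 2, 39, 22]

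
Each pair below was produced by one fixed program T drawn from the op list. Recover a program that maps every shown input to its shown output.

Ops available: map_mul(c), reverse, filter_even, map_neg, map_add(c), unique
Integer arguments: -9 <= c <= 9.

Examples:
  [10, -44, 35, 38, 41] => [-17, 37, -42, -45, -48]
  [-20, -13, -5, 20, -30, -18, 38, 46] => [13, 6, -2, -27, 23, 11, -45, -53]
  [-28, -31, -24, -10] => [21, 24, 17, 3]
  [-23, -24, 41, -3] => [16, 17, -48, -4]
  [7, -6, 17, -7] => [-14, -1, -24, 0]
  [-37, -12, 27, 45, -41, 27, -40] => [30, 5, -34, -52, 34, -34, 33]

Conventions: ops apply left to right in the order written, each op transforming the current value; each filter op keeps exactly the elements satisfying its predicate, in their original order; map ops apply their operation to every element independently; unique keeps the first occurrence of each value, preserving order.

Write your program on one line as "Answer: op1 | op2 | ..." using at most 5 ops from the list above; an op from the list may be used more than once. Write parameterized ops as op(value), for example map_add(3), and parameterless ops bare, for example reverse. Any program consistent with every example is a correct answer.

map_add(2) | reverse | map_neg | reverse | map_add(-5)

Check, running the answer program on each example:
  [10, -44, 35, 38, 41] -> [12, -42, 37, 40, 43] -> [43, 40, 37, -42, 12] -> [-43, -40, -37, 42, -12] -> [-12, 42, -37, -40, -43] -> [-17, 37, -42, -45, -48]
  [-20, -13, -5, 20, -30, -18, 38, 46] -> [-18, -11, -3, 22, -28, -16, 40, 48] -> [48, 40, -16, -28, 22, -3, -11, -18] -> [-48, -40, 16, 28, -22, 3, 11, 18] -> [18, 11, 3, -22, 28, 16, -40, -48] -> [13, 6, -2, -27, 23, 11, -45, -53]
  [-28, -31, -24, -10] -> [-26, -29, -22, -8] -> [-8, -22, -29, -26] -> [8, 22, 29, 26] -> [26, 29, 22, 8] -> [21, 24, 17, 3]
  [-23, -24, 41, -3] -> [-21, -22, 43, -1] -> [-1, 43, -22, -21] -> [1, -43, 22, 21] -> [21, 22, -43, 1] -> [16, 17, -48, -4]
  [7, -6, 17, -7] -> [9, -4, 19, -5] -> [-5, 19, -4, 9] -> [5, -19, 4, -9] -> [-9, 4, -19, 5] -> [-14, -1, -24, 0]
  [-37, -12, 27, 45, -41, 27, -40] -> [-35, -10, 29, 47, -39, 29, -38] -> [-38, 29, -39, 47, 29, -10, -35] -> [38, -29, 39, -47, -29, 10, 35] -> [35, 10, -29, -47, 39, -29, 38] -> [30, 5, -34, -52, 34, -34, 33]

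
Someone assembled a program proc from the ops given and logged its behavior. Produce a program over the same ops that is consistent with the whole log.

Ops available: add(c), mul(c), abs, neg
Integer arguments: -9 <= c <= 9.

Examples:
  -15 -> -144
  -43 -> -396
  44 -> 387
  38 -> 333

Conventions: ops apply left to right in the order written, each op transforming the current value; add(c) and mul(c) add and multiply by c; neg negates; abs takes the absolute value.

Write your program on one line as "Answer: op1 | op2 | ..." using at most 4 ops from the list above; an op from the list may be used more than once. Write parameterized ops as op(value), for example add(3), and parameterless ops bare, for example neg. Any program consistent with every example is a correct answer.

neg | mul(9) | neg | add(-9)

Check, running the answer program on each example:
  -15 -> 15 -> 135 -> -135 -> -144
  -43 -> 43 -> 387 -> -387 -> -396
  44 -> -44 -> -396 -> 396 -> 387
  38 -> -38 -> -342 -> 342 -> 333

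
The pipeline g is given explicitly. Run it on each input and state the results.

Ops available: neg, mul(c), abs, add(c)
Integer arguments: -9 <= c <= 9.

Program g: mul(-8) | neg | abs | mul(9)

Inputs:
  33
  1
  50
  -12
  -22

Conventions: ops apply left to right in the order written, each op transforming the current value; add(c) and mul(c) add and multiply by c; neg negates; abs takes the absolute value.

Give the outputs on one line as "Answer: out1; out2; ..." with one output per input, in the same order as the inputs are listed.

Execution, op by op:
  33 -> -264 -> 264 -> 264 -> 2376
  1 -> -8 -> 8 -> 8 -> 72
  50 -> -400 -> 400 -> 400 -> 3600
  -12 -> 96 -> -96 -> 96 -> 864
  -22 -> 176 -> -176 -> 176 -> 1584

2376; 72; 3600; 864; 1584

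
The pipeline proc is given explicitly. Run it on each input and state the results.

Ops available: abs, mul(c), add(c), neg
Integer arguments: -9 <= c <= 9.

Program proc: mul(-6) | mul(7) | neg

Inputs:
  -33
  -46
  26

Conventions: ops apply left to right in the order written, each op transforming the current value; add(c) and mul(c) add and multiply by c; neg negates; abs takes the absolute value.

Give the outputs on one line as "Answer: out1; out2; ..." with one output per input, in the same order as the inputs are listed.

Execution, op by op:
  -33 -> 198 -> 1386 -> -1386
  -46 -> 276 -> 1932 -> -1932
  26 -> -156 -> -1092 -> 1092

-1386; -1932; 1092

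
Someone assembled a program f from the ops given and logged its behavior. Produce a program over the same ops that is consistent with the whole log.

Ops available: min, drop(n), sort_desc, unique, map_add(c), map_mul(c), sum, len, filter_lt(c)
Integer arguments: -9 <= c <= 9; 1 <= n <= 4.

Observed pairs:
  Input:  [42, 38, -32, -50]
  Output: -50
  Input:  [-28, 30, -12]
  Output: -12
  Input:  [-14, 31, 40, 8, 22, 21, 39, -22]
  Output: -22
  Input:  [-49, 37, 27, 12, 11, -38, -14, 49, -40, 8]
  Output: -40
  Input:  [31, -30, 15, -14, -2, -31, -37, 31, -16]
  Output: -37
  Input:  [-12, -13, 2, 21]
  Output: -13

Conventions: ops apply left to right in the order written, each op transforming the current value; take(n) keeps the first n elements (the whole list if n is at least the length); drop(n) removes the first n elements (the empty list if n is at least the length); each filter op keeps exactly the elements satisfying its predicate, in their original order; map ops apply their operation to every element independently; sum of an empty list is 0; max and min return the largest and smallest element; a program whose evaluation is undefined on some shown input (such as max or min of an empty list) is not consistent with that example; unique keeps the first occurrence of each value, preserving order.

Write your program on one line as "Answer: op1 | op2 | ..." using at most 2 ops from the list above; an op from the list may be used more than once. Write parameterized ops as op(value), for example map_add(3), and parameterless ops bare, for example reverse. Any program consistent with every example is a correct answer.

drop(1) | min

Check, running the answer program on each example:
  [42, 38, -32, -50] -> [38, -32, -50] -> -50
  [-28, 30, -12] -> [30, -12] -> -12
  [-14, 31, 40, 8, 22, 21, 39, -22] -> [31, 40, 8, 22, 21, 39, -22] -> -22
  [-49, 37, 27, 12, 11, -38, -14, 49, -40, 8] -> [37, 27, 12, 11, -38, -14, 49, -40, 8] -> -40
  [31, -30, 15, -14, -2, -31, -37, 31, -16] -> [-30, 15, -14, -2, -31, -37, 31, -16] -> -37
  [-12, -13, 2, 21] -> [-13, 2, 21] -> -13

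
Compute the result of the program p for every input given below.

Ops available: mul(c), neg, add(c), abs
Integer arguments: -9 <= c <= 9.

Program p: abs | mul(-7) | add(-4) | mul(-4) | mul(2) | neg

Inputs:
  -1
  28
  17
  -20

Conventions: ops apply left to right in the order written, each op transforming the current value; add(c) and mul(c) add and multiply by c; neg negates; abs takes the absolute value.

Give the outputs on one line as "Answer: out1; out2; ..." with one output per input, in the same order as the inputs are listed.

-88; -1600; -984; -1152

Execution, op by op:
  -1 -> 1 -> -7 -> -11 -> 44 -> 88 -> -88
  28 -> 28 -> -196 -> -200 -> 800 -> 1600 -> -1600
  17 -> 17 -> -119 -> -123 -> 492 -> 984 -> -984
  -20 -> 20 -> -140 -> -144 -> 576 -> 1152 -> -1152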